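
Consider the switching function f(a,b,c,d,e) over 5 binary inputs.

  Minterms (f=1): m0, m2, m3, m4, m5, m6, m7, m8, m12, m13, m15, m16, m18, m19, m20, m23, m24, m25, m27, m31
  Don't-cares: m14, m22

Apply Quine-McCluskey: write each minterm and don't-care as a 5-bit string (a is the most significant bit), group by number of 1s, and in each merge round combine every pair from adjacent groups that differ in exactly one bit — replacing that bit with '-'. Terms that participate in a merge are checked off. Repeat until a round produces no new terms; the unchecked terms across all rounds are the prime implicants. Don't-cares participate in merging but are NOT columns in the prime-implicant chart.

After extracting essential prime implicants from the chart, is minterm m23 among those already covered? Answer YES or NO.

size-2^0 implicants → 00000(✓)  00010(✓)  00011(✓)  00100(✓)  00101(✓)  00110(✓)  00111(✓)  01000(✓)  01100(✓)  01101(✓)  01110(✓)  01111(✓)  10000(✓)  10010(✓)  10011(✓)  10100(✓)  10110(✓)  10111(✓)  11000(✓)  11001(✓)  11011(✓)  11111(✓)
size-2^1 implicants → -0000(✓)  -0010(✓)  -0011(✓)  -0100(✓)  -0110(✓)  -0111(✓)  -1000(✓)  -1111(✓)  0-000(✓)  0-100(✓)  0-101(✓)  0-110(✓)  0-111(✓)  00-00(✓)  00-10(✓)  00-11(✓)  000-0(✓)  0001-(✓)  001-0(✓)  001-1(✓)  0010-(✓)  0011-(✓)  01-00(✓)  011-0(✓)  011-1(✓)  0110-(✓)  0111-(✓)  1-000(✓)  1-011(✓)  1-111(✓)  10-00(✓)  10-10(✓)  10-11(✓)  100-0(✓)  1001-(✓)  101-0(✓)  1011-(✓)  11-11(✓)  110-1  1100-
size-2^2 implicants → --000  --111  -0-00(✓)  -0-10(✓)  -0-11(✓)  -00-0(✓)  -001-(✓)  -01-0(✓)  -011-(✓)  0--00  0-1-0(✓)  0-1-1(✓)  0-10-(✓)  0-11-(✓)  00--0(✓)  00-1-(✓)  001--(✓)  011--(✓)  1--11  10--0(✓)  10-1-(✓)
size-2^3 implicants → -0--0  -0-1-  0-1--
Unchecked terms (primes): --000, --111, -0--0, -0-1-, 0--00, 0-1--, 1--11, 110-1, 1100-
Minterm coverage:
  m0 ⊆ --000,-0--0,0--00
  m2 ⊆ -0--0,-0-1-
  m3 ⊆ -0-1- [E]
  m4 ⊆ -0--0,0--00,0-1--
  m5 ⊆ 0-1-- [E]
  m6 ⊆ -0--0,-0-1-,0-1--
  m7 ⊆ --111,-0-1-,0-1--
  m8 ⊆ --000,0--00
  m12 ⊆ 0--00,0-1--
  m13 ⊆ 0-1-- [E]
  m15 ⊆ --111,0-1--
  m16 ⊆ --000,-0--0
  m18 ⊆ -0--0,-0-1-
  m19 ⊆ -0-1-,1--11
  m20 ⊆ -0--0 [E]
  m23 ⊆ --111,-0-1-,1--11
  m24 ⊆ --000,1100-
  m25 ⊆ 110-1,1100-
  m27 ⊆ 1--11,110-1
  m31 ⊆ --111,1--11
E = {-0--0, -0-1-, 0-1--}

YES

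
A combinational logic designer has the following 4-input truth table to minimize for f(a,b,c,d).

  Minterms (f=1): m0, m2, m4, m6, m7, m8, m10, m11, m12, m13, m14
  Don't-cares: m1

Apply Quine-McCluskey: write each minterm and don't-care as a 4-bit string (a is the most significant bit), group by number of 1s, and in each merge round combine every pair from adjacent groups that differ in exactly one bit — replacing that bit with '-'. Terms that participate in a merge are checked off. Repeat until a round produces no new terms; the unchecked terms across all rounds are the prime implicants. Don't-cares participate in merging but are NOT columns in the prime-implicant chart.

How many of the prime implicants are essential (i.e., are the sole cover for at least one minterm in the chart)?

4

size-2^0 implicants → 0000(✓)  0001(✓)  0010(✓)  0100(✓)  0110(✓)  0111(✓)  1000(✓)  1010(✓)  1011(✓)  1100(✓)  1101(✓)  1110(✓)
size-2^1 implicants → -000(✓)  -010(✓)  -100(✓)  -110(✓)  0-00(✓)  0-10(✓)  00-0(✓)  000-  01-0(✓)  011-  1-00(✓)  1-10(✓)  10-0(✓)  101-  11-0(✓)  110-
size-2^2 implicants → --00(✓)  --10(✓)  -0-0(✓)  -1-0(✓)  0--0(✓)  1--0(✓)
size-2^3 implicants → ---0
Unchecked terms (primes): ---0, 000-, 011-, 101-, 110-
Minterm coverage:
  m0 ⊆ ---0,000-
  m2 ⊆ ---0 [E]
  m4 ⊆ ---0 [E]
  m6 ⊆ ---0,011-
  m7 ⊆ 011- [E]
  m8 ⊆ ---0 [E]
  m10 ⊆ ---0,101-
  m11 ⊆ 101- [E]
  m12 ⊆ ---0,110-
  m13 ⊆ 110- [E]
  m14 ⊆ ---0 [E]
E = {---0, 011-, 101-, 110-}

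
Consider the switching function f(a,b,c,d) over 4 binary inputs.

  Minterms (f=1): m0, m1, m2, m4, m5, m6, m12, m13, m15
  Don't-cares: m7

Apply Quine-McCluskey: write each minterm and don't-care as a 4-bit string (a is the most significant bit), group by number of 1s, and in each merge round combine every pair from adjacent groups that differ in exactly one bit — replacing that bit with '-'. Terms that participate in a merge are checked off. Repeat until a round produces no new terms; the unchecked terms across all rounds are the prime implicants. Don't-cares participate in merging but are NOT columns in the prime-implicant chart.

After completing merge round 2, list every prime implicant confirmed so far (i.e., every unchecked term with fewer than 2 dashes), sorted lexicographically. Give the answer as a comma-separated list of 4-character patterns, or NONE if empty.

[col 0] 0000*, 0001*, 0010*, 0100*, 0101*, 0110*, 0111*, 1100*, 1101*, 1111*
[col 1] -100*, -101*, -111*, 0-00*, 0-01*, 0-10*, 00-0*, 000-*, 01-0*, 01-1*, 010-*, 011-*, 11-1*, 110-*
[col 2] -1-1, -10-, 0--0, 0-0-, 01--
Prime implicants: -1-1, -10-, 0--0, 0-0-, 01--

NONE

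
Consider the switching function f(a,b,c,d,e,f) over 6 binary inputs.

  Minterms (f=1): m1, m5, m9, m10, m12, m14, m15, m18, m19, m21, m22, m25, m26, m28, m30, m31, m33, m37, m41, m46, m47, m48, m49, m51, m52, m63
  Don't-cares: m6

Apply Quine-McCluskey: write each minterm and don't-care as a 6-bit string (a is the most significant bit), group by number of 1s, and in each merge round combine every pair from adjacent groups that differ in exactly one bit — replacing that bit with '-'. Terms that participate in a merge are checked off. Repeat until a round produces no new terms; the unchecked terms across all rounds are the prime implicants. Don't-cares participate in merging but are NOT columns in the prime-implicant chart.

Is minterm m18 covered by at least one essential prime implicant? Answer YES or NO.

NO

size-2^0 implicants → 000001(✓)  000101(✓)  000110(✓)  001001(✓)  001010(✓)  001100(✓)  001110(✓)  001111(✓)  010010(✓)  010011(✓)  010101(✓)  010110(✓)  011001(✓)  011010(✓)  011100(✓)  011110(✓)  011111(✓)  100001(✓)  100101(✓)  101001(✓)  101110(✓)  101111(✓)  110000(✓)  110001(✓)  110011(✓)  110100(✓)  111111(✓)
size-2^1 implicants → -00001(✓)  -00101(✓)  -01001(✓)  -01110(✓)  -01111(✓)  -10011  -11111(✓)  0-0101  0-0110(✓)  0-1001  0-1010(✓)  0-1100(✓)  0-1110(✓)  0-1111(✓)  00-001(✓)  00-110(✓)  000-01(✓)  001-10(✓)  0011-0(✓)  00111-(✓)  01-010(✓)  01-110(✓)  010-10(✓)  01001-  011-10(✓)  0111-0(✓)  01111-(✓)  1-0001  1-1111(✓)  10-001(✓)  100-01(✓)  10111-(✓)  110-00  1100-1  11000-
size-2^2 implicants → --1111  -0-001  -00-01  -0111-  0--110  0-1-10  0-11-0  0-111-  01--10
Unchecked terms (primes): --1111, -0-001, -00-01, -0111-, -10011, 0--110, 0-0101, 0-1-10, 0-1001, 0-11-0, 0-111-, 01--10, 01001-, 1-0001, 110-00, 1100-1, 11000-
Minterm coverage:
  m1 ⊆ -0-001,-00-01
  m5 ⊆ -00-01,0-0101
  m9 ⊆ -0-001,0-1001
  m10 ⊆ 0-1-10 [E]
  m12 ⊆ 0-11-0 [E]
  m14 ⊆ -0111-,0--110,0-1-10,0-11-0,0-111-
  m15 ⊆ --1111,-0111-,0-111-
  m18 ⊆ 01--10,01001-
  m19 ⊆ -10011,01001-
  m21 ⊆ 0-0101 [E]
  m22 ⊆ 0--110,01--10
  m25 ⊆ 0-1001 [E]
  m26 ⊆ 0-1-10,01--10
  m28 ⊆ 0-11-0 [E]
  m30 ⊆ 0--110,0-1-10,0-11-0,0-111-,01--10
  m31 ⊆ --1111,0-111-
  m33 ⊆ -0-001,-00-01,1-0001
  m37 ⊆ -00-01 [E]
  m41 ⊆ -0-001 [E]
  m46 ⊆ -0111- [E]
  m47 ⊆ --1111,-0111-
  m48 ⊆ 110-00,11000-
  m49 ⊆ 1-0001,1100-1,11000-
  m51 ⊆ -10011,1100-1
  m52 ⊆ 110-00 [E]
  m63 ⊆ --1111 [E]
E = {--1111, -0-001, -00-01, -0111-, 0-0101, 0-1-10, 0-1001, 0-11-0, 110-00}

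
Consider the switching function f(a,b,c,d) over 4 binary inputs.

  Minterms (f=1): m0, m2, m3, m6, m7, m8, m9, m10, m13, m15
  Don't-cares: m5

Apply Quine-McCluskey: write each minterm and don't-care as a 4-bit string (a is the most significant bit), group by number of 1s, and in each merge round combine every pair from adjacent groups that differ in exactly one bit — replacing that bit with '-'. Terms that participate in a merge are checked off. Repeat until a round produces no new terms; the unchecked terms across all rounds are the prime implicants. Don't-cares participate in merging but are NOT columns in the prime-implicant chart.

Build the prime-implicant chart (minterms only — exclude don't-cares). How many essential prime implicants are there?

3

Round 0: 0000✓ 0010✓ 0011✓ 0101✓ 0110✓ 0111✓ 1000✓ 1001✓ 1010✓ 1101✓ 1111✓
Round 1: -000✓ -010✓ -101✓ -111✓ 0-10✓ 0-11✓ 00-0✓ 001-✓ 01-1✓ 011-✓ 1-01 10-0✓ 100- 11-1✓
Round 2: -0-0 -1-1 0-1-
PIs = {-0-0, -1-1, 0-1-, 1-01, 100-}
Coverage chart:
  m0: -0-0 ←essential
  m2: -0-0,0-1-
  m3: 0-1- ←essential
  m6: 0-1- ←essential
  m7: -1-1,0-1-
  m8: -0-0,100-
  m9: 1-01,100-
  m10: -0-0 ←essential
  m13: -1-1,1-01
  m15: -1-1 ←essential
Essential: -0-0, -1-1, 0-1-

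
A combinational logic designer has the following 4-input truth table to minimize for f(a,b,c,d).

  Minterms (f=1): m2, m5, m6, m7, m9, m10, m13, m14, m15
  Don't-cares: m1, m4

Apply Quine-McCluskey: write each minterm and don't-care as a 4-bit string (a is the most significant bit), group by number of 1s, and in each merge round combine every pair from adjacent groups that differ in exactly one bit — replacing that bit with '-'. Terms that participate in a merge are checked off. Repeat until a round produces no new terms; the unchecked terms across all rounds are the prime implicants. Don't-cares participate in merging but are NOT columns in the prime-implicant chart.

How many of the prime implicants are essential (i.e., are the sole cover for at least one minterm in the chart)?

[col 0] 0001*, 0010*, 0100*, 0101*, 0110*, 0111*, 1001*, 1010*, 1101*, 1110*, 1111*
[col 1] -001*, -010*, -101*, -110*, -111*, 0-01*, 0-10*, 01-0*, 01-1*, 010-*, 011-*, 1-01*, 1-10*, 11-1*, 111-*
[col 2] --01, --10, -1-1, -11-, 01--
Prime implicants: --01, --10, -1-1, -11-, 01--
PI chart (minterm → PIs covering it):
  2 | --10  (sole → essential)
  5 | --01,-1-1,01--
  6 | --10,-11-,01--
  7 | -1-1,-11-,01--
  9 | --01  (sole → essential)
  10 | --10  (sole → essential)
  13 | --01,-1-1
  14 | --10,-11-
  15 | -1-1,-11-
Essential prime implicants: --01, --10

2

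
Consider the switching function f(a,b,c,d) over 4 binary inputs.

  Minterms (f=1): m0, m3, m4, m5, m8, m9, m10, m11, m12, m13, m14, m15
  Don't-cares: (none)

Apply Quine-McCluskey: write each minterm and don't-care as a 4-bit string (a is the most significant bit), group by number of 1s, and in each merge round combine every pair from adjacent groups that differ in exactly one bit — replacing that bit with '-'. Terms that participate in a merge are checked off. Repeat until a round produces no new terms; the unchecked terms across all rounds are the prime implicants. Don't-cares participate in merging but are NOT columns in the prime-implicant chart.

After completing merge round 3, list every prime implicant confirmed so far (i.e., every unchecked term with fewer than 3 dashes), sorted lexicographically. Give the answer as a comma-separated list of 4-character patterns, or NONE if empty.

--00, -011, -10-

Round 0: 0000✓ 0011✓ 0100✓ 0101✓ 1000✓ 1001✓ 1010✓ 1011✓ 1100✓ 1101✓ 1110✓ 1111✓
Round 1: -000✓ -011 -100✓ -101✓ 0-00✓ 010-✓ 1-00✓ 1-01✓ 1-10✓ 1-11✓ 10-0✓ 10-1✓ 100-✓ 101-✓ 11-0✓ 11-1✓ 110-✓ 111-✓
Round 2: --00 -10- 1--0✓ 1--1✓ 1-0-✓ 1-1-✓ 10--✓ 11--✓
Round 3: 1---
PIs = {--00, -011, -10-, 1---}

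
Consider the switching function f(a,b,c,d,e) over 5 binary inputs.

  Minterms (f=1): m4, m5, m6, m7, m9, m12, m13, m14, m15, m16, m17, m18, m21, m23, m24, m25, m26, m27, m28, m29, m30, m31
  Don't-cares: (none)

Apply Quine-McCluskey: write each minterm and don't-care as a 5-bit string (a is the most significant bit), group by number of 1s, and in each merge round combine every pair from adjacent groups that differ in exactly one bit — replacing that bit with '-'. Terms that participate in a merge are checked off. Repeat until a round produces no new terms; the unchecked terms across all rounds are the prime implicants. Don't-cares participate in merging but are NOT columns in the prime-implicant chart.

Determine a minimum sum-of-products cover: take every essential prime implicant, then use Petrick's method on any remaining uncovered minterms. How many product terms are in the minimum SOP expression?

size-2^0 implicants → 00100(✓)  00101(✓)  00110(✓)  00111(✓)  01001(✓)  01100(✓)  01101(✓)  01110(✓)  01111(✓)  10000(✓)  10001(✓)  10010(✓)  10101(✓)  10111(✓)  11000(✓)  11001(✓)  11010(✓)  11011(✓)  11100(✓)  11101(✓)  11110(✓)  11111(✓)
size-2^1 implicants → -0101(✓)  -0111(✓)  -1001(✓)  -1100(✓)  -1101(✓)  -1110(✓)  -1111(✓)  0-100(✓)  0-101(✓)  0-110(✓)  0-111(✓)  001-0(✓)  001-1(✓)  0010-(✓)  0011-(✓)  01-01(✓)  011-0(✓)  011-1(✓)  0110-(✓)  0111-(✓)  1-000(✓)  1-001(✓)  1-010(✓)  1-101(✓)  1-111(✓)  10-01(✓)  100-0(✓)  1000-(✓)  101-1(✓)  11-00(✓)  11-01(✓)  11-10(✓)  11-11(✓)  110-0(✓)  110-1(✓)  1100-(✓)  1101-(✓)  111-0(✓)  111-1(✓)  1110-(✓)  1111-(✓)
size-2^2 implicants → --101(✓)  --111(✓)  -01-1(✓)  -1-01  -11-0(✓)  -11-1(✓)  -110-(✓)  -111-(✓)  0-1-0(✓)  0-1-1(✓)  0-10-(✓)  0-11-(✓)  001--(✓)  011--(✓)  1--01  1-0-0  1-00-  1-1-1(✓)  11--0(✓)  11--1(✓)  11-0-(✓)  11-1-(✓)  110--(✓)  111--(✓)
size-2^3 implicants → --1-1  -11--  0-1--  11---
Unchecked terms (primes): --1-1, -1-01, -11--, 0-1--, 1--01, 1-0-0, 1-00-, 11---
Minterm coverage:
  m4 ⊆ 0-1-- [E]
  m5 ⊆ --1-1,0-1--
  m6 ⊆ 0-1-- [E]
  m7 ⊆ --1-1,0-1--
  m9 ⊆ -1-01 [E]
  m12 ⊆ -11--,0-1--
  m13 ⊆ --1-1,-1-01,-11--,0-1--
  m14 ⊆ -11--,0-1--
  m15 ⊆ --1-1,-11--,0-1--
  m16 ⊆ 1-0-0,1-00-
  m17 ⊆ 1--01,1-00-
  m18 ⊆ 1-0-0 [E]
  m21 ⊆ --1-1,1--01
  m23 ⊆ --1-1 [E]
  m24 ⊆ 1-0-0,1-00-,11---
  m25 ⊆ -1-01,1--01,1-00-,11---
  m26 ⊆ 1-0-0,11---
  m27 ⊆ 11--- [E]
  m28 ⊆ -11--,11---
  m29 ⊆ --1-1,-1-01,-11--,1--01,11---
  m30 ⊆ -11--,11---
  m31 ⊆ --1-1,-11--,11---
E = {--1-1, -1-01, 0-1--, 1-0-0, 11---}
Petrick residual → 1--01
Cover = ce + bd'e + a'c + ad'e + ac'e' + ab  |cover|=6

6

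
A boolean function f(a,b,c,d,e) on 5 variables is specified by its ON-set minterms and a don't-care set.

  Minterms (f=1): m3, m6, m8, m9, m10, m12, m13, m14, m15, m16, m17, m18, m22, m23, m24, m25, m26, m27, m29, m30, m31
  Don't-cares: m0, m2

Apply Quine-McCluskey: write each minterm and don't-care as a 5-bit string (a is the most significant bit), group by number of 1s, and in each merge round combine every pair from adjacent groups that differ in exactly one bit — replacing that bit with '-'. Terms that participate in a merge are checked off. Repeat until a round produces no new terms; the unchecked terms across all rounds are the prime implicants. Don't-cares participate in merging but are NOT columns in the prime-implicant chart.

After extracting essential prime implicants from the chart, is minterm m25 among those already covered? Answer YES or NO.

size-2^0 implicants → 00000(✓)  00010(✓)  00011(✓)  00110(✓)  01000(✓)  01001(✓)  01010(✓)  01100(✓)  01101(✓)  01110(✓)  01111(✓)  10000(✓)  10001(✓)  10010(✓)  10110(✓)  10111(✓)  11000(✓)  11001(✓)  11010(✓)  11011(✓)  11101(✓)  11110(✓)  11111(✓)
size-2^1 implicants → -0000(✓)  -0010(✓)  -0110(✓)  -1000(✓)  -1001(✓)  -1010(✓)  -1101(✓)  -1110(✓)  -1111(✓)  0-000(✓)  0-010(✓)  0-110(✓)  00-10(✓)  000-0(✓)  0001-  01-00(✓)  01-01(✓)  01-10(✓)  010-0(✓)  0100-(✓)  011-0(✓)  011-1(✓)  0110-(✓)  0111-(✓)  1-000(✓)  1-001(✓)  1-010(✓)  1-110(✓)  1-111(✓)  10-10(✓)  100-0(✓)  1000-(✓)  1011-(✓)  11-01(✓)  11-10(✓)  11-11(✓)  110-0(✓)  110-1(✓)  1100-(✓)  1101-(✓)  111-1(✓)  1111-(✓)
size-2^2 implicants → --000(✓)  --010(✓)  --110(✓)  -0-10(✓)  -00-0(✓)  -1-01  -1-10(✓)  -10-0(✓)  -100-  -11-1  -111-  0--10(✓)  0-0-0(✓)  01--0  01-0-  011--  1--10(✓)  1-0-0(✓)  1-00-  1-11-  11--1  11-1-  110--
size-2^3 implicants → ---10  --0-0
Unchecked terms (primes): ---10, --0-0, -1-01, -100-, -11-1, -111-, 0001-, 01--0, 01-0-, 011--, 1-00-, 1-11-, 11--1, 11-1-, 110--
Minterm coverage:
  m3 ⊆ 0001- [E]
  m6 ⊆ ---10 [E]
  m8 ⊆ --0-0,-100-,01--0,01-0-
  m9 ⊆ -1-01,-100-,01-0-
  m10 ⊆ ---10,--0-0,01--0
  m12 ⊆ 01--0,01-0-,011--
  m13 ⊆ -1-01,-11-1,01-0-,011--
  m14 ⊆ ---10,-111-,01--0,011--
  m15 ⊆ -11-1,-111-,011--
  m16 ⊆ --0-0,1-00-
  m17 ⊆ 1-00- [E]
  m18 ⊆ ---10,--0-0
  m22 ⊆ ---10,1-11-
  m23 ⊆ 1-11- [E]
  m24 ⊆ --0-0,-100-,1-00-,110--
  m25 ⊆ -1-01,-100-,1-00-,11--1,110--
  m26 ⊆ ---10,--0-0,11-1-,110--
  m27 ⊆ 11--1,11-1-,110--
  m29 ⊆ -1-01,-11-1,11--1
  m30 ⊆ ---10,-111-,1-11-,11-1-
  m31 ⊆ -11-1,-111-,1-11-,11--1,11-1-
E = {---10, 0001-, 1-00-, 1-11-}

YES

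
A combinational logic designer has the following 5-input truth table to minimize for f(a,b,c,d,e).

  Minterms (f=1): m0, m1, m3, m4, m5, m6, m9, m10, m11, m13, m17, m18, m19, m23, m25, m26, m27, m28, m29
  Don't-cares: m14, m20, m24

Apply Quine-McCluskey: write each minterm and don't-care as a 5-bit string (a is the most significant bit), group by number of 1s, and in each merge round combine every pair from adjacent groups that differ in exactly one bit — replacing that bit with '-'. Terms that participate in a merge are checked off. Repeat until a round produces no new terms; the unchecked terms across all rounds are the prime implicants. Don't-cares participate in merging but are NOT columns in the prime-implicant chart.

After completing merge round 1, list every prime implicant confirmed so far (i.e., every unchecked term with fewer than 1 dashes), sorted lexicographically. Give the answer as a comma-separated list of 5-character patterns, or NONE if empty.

size-2^0 implicants → 00000(✓)  00001(✓)  00011(✓)  00100(✓)  00101(✓)  00110(✓)  01001(✓)  01010(✓)  01011(✓)  01101(✓)  01110(✓)  10001(✓)  10010(✓)  10011(✓)  10100(✓)  10111(✓)  11000(✓)  11001(✓)  11010(✓)  11011(✓)  11100(✓)  11101(✓)
size-2^1 implicants → -0001(✓)  -0011(✓)  -0100  -1001(✓)  -1010(✓)  -1011(✓)  -1101(✓)  0-001(✓)  0-011(✓)  0-101(✓)  0-110  00-00(✓)  00-01(✓)  000-1(✓)  0000-(✓)  001-0  0010-(✓)  01-01(✓)  01-10  010-1(✓)  0101-(✓)  1-001(✓)  1-010(✓)  1-011(✓)  1-100  10-11  100-1(✓)  1001-(✓)  11-00(✓)  11-01(✓)  110-0(✓)  110-1(✓)  1100-(✓)  1101-(✓)  1110-(✓)
size-2^2 implicants → --001(✓)  --011(✓)  -00-1(✓)  -1-01  -10-1(✓)  -101-  0--01  0-0-1(✓)  00-0-  1-0-1(✓)  1-01-  11-0-  110--
size-2^3 implicants → --0-1
Unchecked terms (primes): --0-1, -0100, -1-01, -101-, 0--01, 0-110, 00-0-, 001-0, 01-10, 1-01-, 1-100, 10-11, 11-0-, 110--

NONE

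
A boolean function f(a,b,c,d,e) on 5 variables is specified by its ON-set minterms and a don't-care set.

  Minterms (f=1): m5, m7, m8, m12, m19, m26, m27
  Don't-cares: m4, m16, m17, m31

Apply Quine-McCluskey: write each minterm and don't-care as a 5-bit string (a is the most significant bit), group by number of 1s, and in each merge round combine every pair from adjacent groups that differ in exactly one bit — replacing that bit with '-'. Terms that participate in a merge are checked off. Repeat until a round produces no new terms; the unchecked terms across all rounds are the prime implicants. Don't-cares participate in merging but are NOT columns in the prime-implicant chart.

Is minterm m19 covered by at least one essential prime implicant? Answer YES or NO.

NO

Round 0: 00100✓ 00101✓ 00111✓ 01000✓ 01100✓ 10000✓ 10001✓ 10011✓ 11010✓ 11011✓ 11111✓
Round 1: 0-100 001-1 0010- 01-00 1-011 100-1 1000- 11-11 1101-
PIs = {0-100, 001-1, 0010-, 01-00, 1-011, 100-1, 1000-, 11-11, 1101-}
Coverage chart:
  m5: 001-1,0010-
  m7: 001-1 ←essential
  m8: 01-00 ←essential
  m12: 0-100,01-00
  m19: 1-011,100-1
  m26: 1101- ←essential
  m27: 1-011,11-11,1101-
Essential: 001-1, 01-00, 1101-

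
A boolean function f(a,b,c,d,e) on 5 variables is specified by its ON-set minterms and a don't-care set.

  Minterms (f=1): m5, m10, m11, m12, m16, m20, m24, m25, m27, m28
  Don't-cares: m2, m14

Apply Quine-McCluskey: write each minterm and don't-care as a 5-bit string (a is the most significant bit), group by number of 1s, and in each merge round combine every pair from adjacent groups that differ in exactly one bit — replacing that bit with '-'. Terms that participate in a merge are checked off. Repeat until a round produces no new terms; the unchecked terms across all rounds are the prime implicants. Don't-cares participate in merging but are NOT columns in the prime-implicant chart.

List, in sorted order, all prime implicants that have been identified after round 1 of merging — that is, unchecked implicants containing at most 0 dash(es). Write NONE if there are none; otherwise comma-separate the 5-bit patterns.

00101

size-2^0 implicants → 00010(✓)  00101  01010(✓)  01011(✓)  01100(✓)  01110(✓)  10000(✓)  10100(✓)  11000(✓)  11001(✓)  11011(✓)  11100(✓)
size-2^1 implicants → -1011  -1100  0-010  01-10  0101-  011-0  1-000(✓)  1-100(✓)  10-00(✓)  11-00(✓)  110-1  1100-
size-2^2 implicants → 1--00
Unchecked terms (primes): -1011, -1100, 0-010, 00101, 01-10, 0101-, 011-0, 1--00, 110-1, 1100-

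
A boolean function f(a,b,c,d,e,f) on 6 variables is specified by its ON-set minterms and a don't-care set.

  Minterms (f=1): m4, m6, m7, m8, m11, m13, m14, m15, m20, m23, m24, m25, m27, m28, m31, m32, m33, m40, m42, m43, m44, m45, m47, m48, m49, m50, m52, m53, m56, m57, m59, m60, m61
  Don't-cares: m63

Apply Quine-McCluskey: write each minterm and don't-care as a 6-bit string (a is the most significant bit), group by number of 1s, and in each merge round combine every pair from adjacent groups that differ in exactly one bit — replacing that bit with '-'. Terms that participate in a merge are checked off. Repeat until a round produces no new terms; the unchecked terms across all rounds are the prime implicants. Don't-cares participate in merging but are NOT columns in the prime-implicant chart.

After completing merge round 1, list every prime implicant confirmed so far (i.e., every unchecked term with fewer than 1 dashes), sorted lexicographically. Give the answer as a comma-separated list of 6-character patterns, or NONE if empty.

size-2^0 implicants → 000100(✓)  000110(✓)  000111(✓)  001000(✓)  001011(✓)  001101(✓)  001110(✓)  001111(✓)  010100(✓)  010111(✓)  011000(✓)  011001(✓)  011011(✓)  011100(✓)  011111(✓)  100000(✓)  100001(✓)  101000(✓)  101010(✓)  101011(✓)  101100(✓)  101101(✓)  101111(✓)  110000(✓)  110001(✓)  110010(✓)  110100(✓)  110101(✓)  111000(✓)  111001(✓)  111011(✓)  111100(✓)  111101(✓)  111111(✓)
size-2^1 implicants → -01000(✓)  -01011(✓)  -01101(✓)  -01111(✓)  -10100(✓)  -11000(✓)  -11001(✓)  -11011(✓)  -11100(✓)  -11111(✓)  0-0100  0-0111(✓)  0-1000(✓)  0-1011(✓)  0-1111(✓)  00-110(✓)  00-111(✓)  0001-0  00011-(✓)  001-11(✓)  0011-1(✓)  00111-(✓)  01-100(✓)  01-111(✓)  011-00(✓)  011-11(✓)  0110-1(✓)  01100-(✓)  1-0000(✓)  1-0001(✓)  1-1000(✓)  1-1011(✓)  1-1100(✓)  1-1101(✓)  1-1111(✓)  10-000(✓)  10000-(✓)  101-00(✓)  101-11(✓)  1010-0  10101-  1011-1(✓)  10110-(✓)  11-000(✓)  11-001(✓)  11-100(✓)  11-101(✓)  110-00(✓)  110-01(✓)  1100-0  11000-(✓)  11010-(✓)  111-00(✓)  111-01(✓)  111-11(✓)  1110-1(✓)  11100-(✓)  1111-1(✓)  11110-(✓)
size-2^2 implicants → --1000  --1011(✓)  --1111(✓)  -01-11(✓)  -011-1  -1-100  -11-00  -11-11(✓)  -110-1  -1100-  0--111  0-1-11(✓)  00-11-  1--000  1-000-  1-1-00  1-1-11(✓)  1-11-1  1-110-  11--00(✓)  11--01(✓)  11-00-(✓)  11-10-(✓)  110-0-(✓)  111--1  111-0-(✓)
size-2^3 implicants → --1-11  11--0-
Unchecked terms (primes): --1-11, --1000, -011-1, -1-100, -11-00, -110-1, -1100-, 0--111, 0-0100, 00-11-, 0001-0, 1--000, 1-000-, 1-1-00, 1-11-1, 1-110-, 1010-0, 10101-, 11--0-, 1100-0, 111--1

NONE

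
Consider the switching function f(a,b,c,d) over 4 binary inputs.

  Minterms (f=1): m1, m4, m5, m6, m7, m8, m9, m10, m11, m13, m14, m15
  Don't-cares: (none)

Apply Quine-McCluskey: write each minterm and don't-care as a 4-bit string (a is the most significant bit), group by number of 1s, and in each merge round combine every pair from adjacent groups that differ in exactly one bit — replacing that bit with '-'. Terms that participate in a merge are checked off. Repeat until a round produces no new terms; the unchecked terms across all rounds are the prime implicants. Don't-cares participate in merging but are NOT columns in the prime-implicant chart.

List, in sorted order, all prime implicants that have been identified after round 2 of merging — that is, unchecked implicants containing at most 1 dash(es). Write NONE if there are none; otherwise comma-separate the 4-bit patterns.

NONE

[col 0] 0001*, 0100*, 0101*, 0110*, 0111*, 1000*, 1001*, 1010*, 1011*, 1101*, 1110*, 1111*
[col 1] -001*, -101*, -110*, -111*, 0-01*, 01-0*, 01-1*, 010-*, 011-*, 1-01*, 1-10*, 1-11*, 10-0*, 10-1*, 100-*, 101-*, 11-1*, 111-*
[col 2] --01, -1-1, -11-, 01--, 1--1, 1-1-, 10--
Prime implicants: --01, -1-1, -11-, 01--, 1--1, 1-1-, 10--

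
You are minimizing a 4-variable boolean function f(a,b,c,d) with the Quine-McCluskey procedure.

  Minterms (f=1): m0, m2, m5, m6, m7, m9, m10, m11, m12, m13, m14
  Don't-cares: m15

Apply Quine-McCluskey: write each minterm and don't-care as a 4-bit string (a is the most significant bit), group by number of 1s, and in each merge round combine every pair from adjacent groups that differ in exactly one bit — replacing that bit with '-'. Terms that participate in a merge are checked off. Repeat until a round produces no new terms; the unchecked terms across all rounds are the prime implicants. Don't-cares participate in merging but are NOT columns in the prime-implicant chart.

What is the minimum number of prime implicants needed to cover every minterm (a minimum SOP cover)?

5

size-2^0 implicants → 0000(✓)  0010(✓)  0101(✓)  0110(✓)  0111(✓)  1001(✓)  1010(✓)  1011(✓)  1100(✓)  1101(✓)  1110(✓)  1111(✓)
size-2^1 implicants → -010(✓)  -101(✓)  -110(✓)  -111(✓)  0-10(✓)  00-0  01-1(✓)  011-(✓)  1-01(✓)  1-10(✓)  1-11(✓)  10-1(✓)  101-(✓)  11-0(✓)  11-1(✓)  110-(✓)  111-(✓)
size-2^2 implicants → --10  -1-1  -11-  1--1  1-1-  11--
Unchecked terms (primes): --10, -1-1, -11-, 00-0, 1--1, 1-1-, 11--
Minterm coverage:
  m0 ⊆ 00-0 [E]
  m2 ⊆ --10,00-0
  m5 ⊆ -1-1 [E]
  m6 ⊆ --10,-11-
  m7 ⊆ -1-1,-11-
  m9 ⊆ 1--1 [E]
  m10 ⊆ --10,1-1-
  m11 ⊆ 1--1,1-1-
  m12 ⊆ 11-- [E]
  m13 ⊆ -1-1,1--1,11--
  m14 ⊆ --10,-11-,1-1-,11--
E = {-1-1, 00-0, 1--1, 11--}
Petrick residual → --10
Cover = cd' + bd + a'b'd' + ad + ab  |cover|=5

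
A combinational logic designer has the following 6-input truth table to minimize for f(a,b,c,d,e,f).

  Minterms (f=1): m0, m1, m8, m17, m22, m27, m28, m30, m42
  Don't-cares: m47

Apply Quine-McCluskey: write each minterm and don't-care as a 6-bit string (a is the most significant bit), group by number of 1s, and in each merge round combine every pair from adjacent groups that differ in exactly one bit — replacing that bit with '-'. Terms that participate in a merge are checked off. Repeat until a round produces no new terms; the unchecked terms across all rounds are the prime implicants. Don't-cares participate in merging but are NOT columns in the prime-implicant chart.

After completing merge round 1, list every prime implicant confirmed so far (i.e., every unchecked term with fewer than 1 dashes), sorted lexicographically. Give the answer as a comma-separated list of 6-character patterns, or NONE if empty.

011011, 101010, 101111

Round 0: 000000✓ 000001✓ 001000✓ 010001✓ 010110✓ 011011 011100✓ 011110✓ 101010 101111
Round 1: 0-0001 00-000 00000- 01-110 0111-0
PIs = {0-0001, 00-000, 00000-, 01-110, 011011, 0111-0, 101010, 101111}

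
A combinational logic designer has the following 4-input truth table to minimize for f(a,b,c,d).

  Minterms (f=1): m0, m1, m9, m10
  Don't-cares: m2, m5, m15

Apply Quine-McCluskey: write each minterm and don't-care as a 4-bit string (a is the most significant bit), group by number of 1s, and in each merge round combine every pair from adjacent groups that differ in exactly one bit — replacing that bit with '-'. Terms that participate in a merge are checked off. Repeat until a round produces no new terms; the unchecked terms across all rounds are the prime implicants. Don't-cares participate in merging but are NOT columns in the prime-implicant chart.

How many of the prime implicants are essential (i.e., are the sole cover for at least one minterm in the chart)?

2

Round 0: 0000✓ 0001✓ 0010✓ 0101✓ 1001✓ 1010✓ 1111
Round 1: -001 -010 0-01 00-0 000-
PIs = {-001, -010, 0-01, 00-0, 000-, 1111}
Coverage chart:
  m0: 00-0,000-
  m1: -001,0-01,000-
  m9: -001 ←essential
  m10: -010 ←essential
Essential: -001, -010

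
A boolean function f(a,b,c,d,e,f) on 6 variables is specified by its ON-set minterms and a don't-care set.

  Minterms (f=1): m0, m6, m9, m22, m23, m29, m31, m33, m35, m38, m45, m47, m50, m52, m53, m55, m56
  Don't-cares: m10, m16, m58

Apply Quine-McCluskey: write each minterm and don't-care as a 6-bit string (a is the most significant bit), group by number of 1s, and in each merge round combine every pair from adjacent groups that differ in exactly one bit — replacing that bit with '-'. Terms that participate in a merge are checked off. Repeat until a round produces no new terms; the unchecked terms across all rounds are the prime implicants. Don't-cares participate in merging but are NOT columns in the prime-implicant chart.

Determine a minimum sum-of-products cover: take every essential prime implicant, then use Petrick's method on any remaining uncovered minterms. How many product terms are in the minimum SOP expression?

Round 0: 000000✓ 000110✓ 001001 001010 010000✓ 010110✓ 010111✓ 011101✓ 011111✓ 100001✓ 100011✓ 100110✓ 101101✓ 101111✓ 110010✓ 110100✓ 110101✓ 110111✓ 111000✓ 111010✓
Round 1: -00110 -10111 0-0000 0-0110 01-111 01011- 0111-1 1000-1 1011-1 11-010 1101-1 11010- 1110-0
PIs = {-00110, -10111, 0-0000, 0-0110, 001001, 001010, 01-111, 01011-, 0111-1, 1000-1, 1011-1, 11-010, 1101-1, 11010-, 1110-0}
Coverage chart:
  m0: 0-0000 ←essential
  m6: -00110,0-0110
  m9: 001001 ←essential
  m22: 0-0110,01011-
  m23: -10111,01-111,01011-
  m29: 0111-1 ←essential
  m31: 01-111,0111-1
  m33: 1000-1 ←essential
  m35: 1000-1 ←essential
  m38: -00110 ←essential
  m45: 1011-1 ←essential
  m47: 1011-1 ←essential
  m50: 11-010 ←essential
  m52: 11010- ←essential
  m53: 1101-1,11010-
  m55: -10111,1101-1
  m56: 1110-0 ←essential
Essential: -00110, 0-0000, 001001, 0111-1, 1000-1, 1011-1, 11-010, 11010-, 1110-0
Petrick residual → -10111, 0-0110
Min cover (11 terms): b'c'def' + bc'def + a'c'd'e'f' + a'c'def' + a'b'cd'e'f + a'bcdf + ab'c'd'f + ab'cdf + abd'ef' + abc'de' + abcd'f'

11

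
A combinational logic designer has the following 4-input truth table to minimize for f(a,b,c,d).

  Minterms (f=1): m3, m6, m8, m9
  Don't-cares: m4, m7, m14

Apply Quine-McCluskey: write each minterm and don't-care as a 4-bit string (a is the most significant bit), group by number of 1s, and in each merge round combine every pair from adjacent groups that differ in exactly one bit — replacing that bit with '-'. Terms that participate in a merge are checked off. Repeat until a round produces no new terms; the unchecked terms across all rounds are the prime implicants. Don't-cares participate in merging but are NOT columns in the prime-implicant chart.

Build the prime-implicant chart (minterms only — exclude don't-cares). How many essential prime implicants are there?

2

Round 0: 0011✓ 0100✓ 0110✓ 0111✓ 1000✓ 1001✓ 1110✓
Round 1: -110 0-11 01-0 011- 100-
PIs = {-110, 0-11, 01-0, 011-, 100-}
Coverage chart:
  m3: 0-11 ←essential
  m6: -110,01-0,011-
  m8: 100- ←essential
  m9: 100- ←essential
Essential: 0-11, 100-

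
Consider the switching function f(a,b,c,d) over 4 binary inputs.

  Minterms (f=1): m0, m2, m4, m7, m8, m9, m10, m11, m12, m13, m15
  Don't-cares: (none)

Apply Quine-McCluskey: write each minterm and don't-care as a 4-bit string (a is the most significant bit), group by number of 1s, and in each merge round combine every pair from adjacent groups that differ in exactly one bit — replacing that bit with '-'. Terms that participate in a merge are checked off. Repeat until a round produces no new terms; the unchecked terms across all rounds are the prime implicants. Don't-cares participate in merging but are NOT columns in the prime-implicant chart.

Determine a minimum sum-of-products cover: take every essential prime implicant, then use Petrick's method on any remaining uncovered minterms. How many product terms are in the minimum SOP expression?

4

size-2^0 implicants → 0000(✓)  0010(✓)  0100(✓)  0111(✓)  1000(✓)  1001(✓)  1010(✓)  1011(✓)  1100(✓)  1101(✓)  1111(✓)
size-2^1 implicants → -000(✓)  -010(✓)  -100(✓)  -111  0-00(✓)  00-0(✓)  1-00(✓)  1-01(✓)  1-11(✓)  10-0(✓)  10-1(✓)  100-(✓)  101-(✓)  11-1(✓)  110-(✓)
size-2^2 implicants → --00  -0-0  1--1  1-0-  10--
Unchecked terms (primes): --00, -0-0, -111, 1--1, 1-0-, 10--
Minterm coverage:
  m0 ⊆ --00,-0-0
  m2 ⊆ -0-0 [E]
  m4 ⊆ --00 [E]
  m7 ⊆ -111 [E]
  m8 ⊆ --00,-0-0,1-0-,10--
  m9 ⊆ 1--1,1-0-,10--
  m10 ⊆ -0-0,10--
  m11 ⊆ 1--1,10--
  m12 ⊆ --00,1-0-
  m13 ⊆ 1--1,1-0-
  m15 ⊆ -111,1--1
E = {--00, -0-0, -111}
Petrick residual → 1--1
Cover = c'd' + b'd' + bcd + ad  |cover|=4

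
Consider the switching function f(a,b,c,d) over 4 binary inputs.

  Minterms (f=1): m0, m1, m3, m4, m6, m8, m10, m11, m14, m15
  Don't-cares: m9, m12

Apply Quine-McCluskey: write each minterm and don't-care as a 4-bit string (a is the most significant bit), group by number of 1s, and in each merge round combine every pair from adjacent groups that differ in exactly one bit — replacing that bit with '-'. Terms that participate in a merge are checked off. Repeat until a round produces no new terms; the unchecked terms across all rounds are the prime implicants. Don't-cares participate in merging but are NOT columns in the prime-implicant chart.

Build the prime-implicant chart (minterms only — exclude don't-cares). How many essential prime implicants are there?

3

size-2^0 implicants → 0000(✓)  0001(✓)  0011(✓)  0100(✓)  0110(✓)  1000(✓)  1001(✓)  1010(✓)  1011(✓)  1100(✓)  1110(✓)  1111(✓)
size-2^1 implicants → -000(✓)  -001(✓)  -011(✓)  -100(✓)  -110(✓)  0-00(✓)  00-1(✓)  000-(✓)  01-0(✓)  1-00(✓)  1-10(✓)  1-11(✓)  10-0(✓)  10-1(✓)  100-(✓)  101-(✓)  11-0(✓)  111-(✓)
size-2^2 implicants → --00  -0-1  -00-  -1-0  1--0  1-1-  10--
Unchecked terms (primes): --00, -0-1, -00-, -1-0, 1--0, 1-1-, 10--
Minterm coverage:
  m0 ⊆ --00,-00-
  m1 ⊆ -0-1,-00-
  m3 ⊆ -0-1 [E]
  m4 ⊆ --00,-1-0
  m6 ⊆ -1-0 [E]
  m8 ⊆ --00,-00-,1--0,10--
  m10 ⊆ 1--0,1-1-,10--
  m11 ⊆ -0-1,1-1-,10--
  m14 ⊆ -1-0,1--0,1-1-
  m15 ⊆ 1-1- [E]
E = {-0-1, -1-0, 1-1-}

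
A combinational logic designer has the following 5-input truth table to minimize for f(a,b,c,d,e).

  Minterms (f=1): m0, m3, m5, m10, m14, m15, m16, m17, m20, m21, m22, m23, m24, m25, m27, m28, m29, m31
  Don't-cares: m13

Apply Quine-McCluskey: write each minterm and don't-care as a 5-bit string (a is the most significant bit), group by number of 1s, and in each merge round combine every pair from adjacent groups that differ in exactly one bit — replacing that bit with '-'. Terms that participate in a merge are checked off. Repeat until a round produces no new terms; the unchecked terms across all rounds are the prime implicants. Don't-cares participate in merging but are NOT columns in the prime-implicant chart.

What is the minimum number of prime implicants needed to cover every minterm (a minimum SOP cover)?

8

size-2^0 implicants → 00000(✓)  00011  00101(✓)  01010(✓)  01101(✓)  01110(✓)  01111(✓)  10000(✓)  10001(✓)  10100(✓)  10101(✓)  10110(✓)  10111(✓)  11000(✓)  11001(✓)  11011(✓)  11100(✓)  11101(✓)  11111(✓)
size-2^1 implicants → -0000  -0101(✓)  -1101(✓)  -1111(✓)  0-101(✓)  01-10  011-1(✓)  0111-  1-000(✓)  1-001(✓)  1-100(✓)  1-101(✓)  1-111(✓)  10-00(✓)  10-01(✓)  1000-(✓)  101-0(✓)  101-1(✓)  1010-(✓)  1011-(✓)  11-00(✓)  11-01(✓)  11-11(✓)  110-1(✓)  1100-(✓)  111-1(✓)  1110-(✓)
size-2^2 implicants → --101  -11-1  1--00(✓)  1--01(✓)  1-00-(✓)  1-1-1  1-10-(✓)  10-0-(✓)  101--  11--1  11-0-(✓)
size-2^3 implicants → 1--0-
Unchecked terms (primes): --101, -0000, -11-1, 00011, 01-10, 0111-, 1--0-, 1-1-1, 101--, 11--1
Minterm coverage:
  m0 ⊆ -0000 [E]
  m3 ⊆ 00011 [E]
  m5 ⊆ --101 [E]
  m10 ⊆ 01-10 [E]
  m14 ⊆ 01-10,0111-
  m15 ⊆ -11-1,0111-
  m16 ⊆ -0000,1--0-
  m17 ⊆ 1--0- [E]
  m20 ⊆ 1--0-,101--
  m21 ⊆ --101,1--0-,1-1-1,101--
  m22 ⊆ 101-- [E]
  m23 ⊆ 1-1-1,101--
  m24 ⊆ 1--0- [E]
  m25 ⊆ 1--0-,11--1
  m27 ⊆ 11--1 [E]
  m28 ⊆ 1--0- [E]
  m29 ⊆ --101,-11-1,1--0-,1-1-1,11--1
  m31 ⊆ -11-1,1-1-1,11--1
E = {--101, -0000, 00011, 01-10, 1--0-, 101--, 11--1}
Petrick residual → -11-1
Cover = cd'e + b'c'd'e' + bce + a'b'c'de + a'bde' + ad' + ab'c + abe  |cover|=8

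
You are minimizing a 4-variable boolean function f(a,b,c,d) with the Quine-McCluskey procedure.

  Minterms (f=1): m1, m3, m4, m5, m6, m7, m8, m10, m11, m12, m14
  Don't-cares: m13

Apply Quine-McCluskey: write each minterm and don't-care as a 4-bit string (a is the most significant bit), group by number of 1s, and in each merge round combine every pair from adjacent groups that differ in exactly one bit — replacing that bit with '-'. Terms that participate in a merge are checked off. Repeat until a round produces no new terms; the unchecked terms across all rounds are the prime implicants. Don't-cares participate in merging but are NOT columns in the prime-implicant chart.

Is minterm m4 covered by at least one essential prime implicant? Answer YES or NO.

NO

size-2^0 implicants → 0001(✓)  0011(✓)  0100(✓)  0101(✓)  0110(✓)  0111(✓)  1000(✓)  1010(✓)  1011(✓)  1100(✓)  1101(✓)  1110(✓)
size-2^1 implicants → -011  -100(✓)  -101(✓)  -110(✓)  0-01(✓)  0-11(✓)  00-1(✓)  01-0(✓)  01-1(✓)  010-(✓)  011-(✓)  1-00(✓)  1-10(✓)  10-0(✓)  101-  11-0(✓)  110-(✓)
size-2^2 implicants → -1-0  -10-  0--1  01--  1--0
Unchecked terms (primes): -011, -1-0, -10-, 0--1, 01--, 1--0, 101-
Minterm coverage:
  m1 ⊆ 0--1 [E]
  m3 ⊆ -011,0--1
  m4 ⊆ -1-0,-10-,01--
  m5 ⊆ -10-,0--1,01--
  m6 ⊆ -1-0,01--
  m7 ⊆ 0--1,01--
  m8 ⊆ 1--0 [E]
  m10 ⊆ 1--0,101-
  m11 ⊆ -011,101-
  m12 ⊆ -1-0,-10-,1--0
  m14 ⊆ -1-0,1--0
E = {0--1, 1--0}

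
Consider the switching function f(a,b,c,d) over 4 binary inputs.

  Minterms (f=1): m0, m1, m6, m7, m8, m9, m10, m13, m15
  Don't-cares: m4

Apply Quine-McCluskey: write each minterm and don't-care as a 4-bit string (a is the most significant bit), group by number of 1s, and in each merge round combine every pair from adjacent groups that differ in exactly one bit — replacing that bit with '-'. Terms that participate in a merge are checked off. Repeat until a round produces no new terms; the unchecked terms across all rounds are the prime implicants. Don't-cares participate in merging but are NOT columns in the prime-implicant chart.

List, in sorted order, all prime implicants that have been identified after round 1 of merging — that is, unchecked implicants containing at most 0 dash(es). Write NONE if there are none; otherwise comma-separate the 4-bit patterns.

size-2^0 implicants → 0000(✓)  0001(✓)  0100(✓)  0110(✓)  0111(✓)  1000(✓)  1001(✓)  1010(✓)  1101(✓)  1111(✓)
size-2^1 implicants → -000(✓)  -001(✓)  -111  0-00  000-(✓)  01-0  011-  1-01  10-0  100-(✓)  11-1
size-2^2 implicants → -00-
Unchecked terms (primes): -00-, -111, 0-00, 01-0, 011-, 1-01, 10-0, 11-1

NONE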